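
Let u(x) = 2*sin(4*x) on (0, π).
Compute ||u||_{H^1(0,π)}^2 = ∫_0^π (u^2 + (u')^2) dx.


||u||_{H^1(0,π)}^2 = 34*π

u'(x) = 8*cos(4*x).
Expand u² and (u')² and integrate term by term on (0, π), using: for integers n ≥ 1, ∫_0^π sin²(nx) dx = ∫_0^π cos²(nx) dx = π/2; for n ≠ n', ∫_0^π sin(nx)sin(n'x) dx = ∫_0^π cos(nx)cos(n'x) dx = 0; and by product-to-sum, ∫_0^π sin(nx)cos(n'x) dx = ½∫_0^π [sin((n+n')x) + sin((n−n')x)] dx, which is 0 when n+n' is even and 2n/(n²−n'²) when n+n' is odd (it need not vanish on (0, π)).
  u² squared terms: (2)²·∫sin(4x)² dx = 4·π/2 = 2*π.
  So ∫_0^π u² dx = 2*π.
  (u')² squared terms: (8)²·∫cos(4x)² dx = 64·π/2 = 32*π.
  So ∫_0^π (u')² dx = 32*π.
||u||_{H^1}^2 = (2*π) + (32*π) = 34*π.


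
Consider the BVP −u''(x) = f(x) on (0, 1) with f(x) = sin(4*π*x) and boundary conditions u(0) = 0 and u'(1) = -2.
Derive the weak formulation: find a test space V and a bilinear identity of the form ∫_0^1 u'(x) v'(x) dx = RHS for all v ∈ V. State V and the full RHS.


V = {v ∈ H^1(0, 1) : v(0) = 0} (test functions vanish at x = 0 where u is specified); weak form: ∫_0^1 u'v' dx = ∫_0^1 (sin(4*π*x)) v dx − 2·v(1) for all v ∈ V.

Multiply both sides by a test function v and integrate from 0 to 1:
  ∫_0^1 −u''(x) v(x) dx = ∫_0^1 f(x) v(x) dx.
Integrate the LHS by parts once:
  ∫_0^1 −u'' v dx = −[u'(x) v(x)]_0^1 + ∫_0^1 u'(x) v'(x) dx.
Thus ∫_0^1 u'(x) v'(x) dx = ∫_0^1 f(x) v(x) dx + [u'(x) v(x)]_0^1.
Choose V so that boundary terms are either known or forced to vanish.
Mixed BC: u(0) = 0 (Dirichlet) and u'(1) = -2 (Neumann). Define V = {v ∈ H^1(0, 1) : v(0) = 0}. Then [u' v]_0^1 = u'(1)·v(1) − u'(0)·0 = − 2·v(1).
Weak formulation: find u (satisfying any essential BC) such that ∫_0^1 u'(x) v'(x) dx = ∫_0^1 f v dx − 2·v(1) for all v ∈ V (Dirichlet at 0 absorbed into V; Neumann datum at x = 1 contributes the boundary term).
Substituting f(x) = sin(4*π*x), the right-hand side is ∫_0^1 (sin(4*π*x)) v dx − 2·v(1).


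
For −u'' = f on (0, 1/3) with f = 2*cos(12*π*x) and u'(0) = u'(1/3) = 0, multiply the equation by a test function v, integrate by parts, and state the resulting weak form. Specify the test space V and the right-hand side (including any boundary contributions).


V = H^1(0, 1/3) (no boundary constraint on v; u is determined up to an additive constant); weak form: ∫_0^1/3 u'v' dx = ∫_0^1/3 (2*cos(12*π*x)) v dx for all v ∈ V.

Multiply both sides by a test function v and integrate from 0 to 1/3:
  ∫_0^1/3 −u''(x) v(x) dx = ∫_0^1/3 f(x) v(x) dx.
Integrate the LHS by parts once:
  ∫_0^1/3 −u'' v dx = −[u'(x) v(x)]_0^1/3 + ∫_0^1/3 u'(x) v'(x) dx.
Thus ∫_0^1/3 u'(x) v'(x) dx = ∫_0^1/3 f(x) v(x) dx + [u'(x) v(x)]_0^1/3.
Choose V so that boundary terms are either known or forced to vanish.
u has homogeneous Neumann: u'(0) = u'(1/3) = 0. So [u' v]_0^1/3 = 0·v(1/3) − 0·v(0) = 0 for any v; take V = H^1(0, 1/3).
Weak formulation: find u (satisfying any essential BC) such that ∫_0^1/3 u'(x) v'(x) dx = ∫_0^1/3 f v dx for all v ∈ V (homogeneous Neumann, so boundary terms vanish).
Substituting f(x) = 2*cos(12*π*x), the right-hand side is ∫_0^1/3 (2*cos(12*π*x)) v dx.
Compatibility check (pure Neumann): taking v ≡ 1 ∈ V gives 0 = ∫_0^1/3 f dx + (0) − (0), i.e. ∫_0^1/3 f dx must equal u'(0) − u'(1/3) = 0. Indeed ∫_0^1/3 (2*cos(12*π*x)) dx = 0, so the data are compatible. The solution is then unique only up to an additive constant (fix it e.g. by requiring ∫_0^1/3 u dx = 0).


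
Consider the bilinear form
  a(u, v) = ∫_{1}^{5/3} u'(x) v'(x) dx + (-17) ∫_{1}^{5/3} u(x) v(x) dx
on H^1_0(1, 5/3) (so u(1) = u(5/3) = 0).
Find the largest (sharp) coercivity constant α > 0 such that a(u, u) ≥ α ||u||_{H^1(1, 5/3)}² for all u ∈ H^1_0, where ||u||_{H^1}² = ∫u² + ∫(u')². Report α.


α = (-68 + 9*π^2)/(4 + 9*π^2)

Coercivity of a(·,·) on H^1_0(1, 5/3) means a(u, u) ≥ α ||u||_{H^1}² for every u ∈ H^1_0.
The interval has length L = 2/3, and Poincaré/coercivity depend only on L. Here a(u, u) = ∫(u')² + (-17)·∫u².
Here c = -17 < 0 with |c| < (π/L)² = 9*π^2/4, so coercivity still holds. The condition a(u,u) ≥ α||u||_{H^1}² reads (1−α)∫(u')² ≥ (α−c)∫u². Any admissible α is ≤ 1 (rapidly oscillating u have ∫u²/∫(u')² → 0), and α = 1 would force 0 ≥ (1−c)∫u², impossible since c < 1; so 1−α > 0. By the sharp Poincaré inequality on H^1_0 of an interval of length L, ∫(u')² ≥ (π/L)²∫u² with equality for the first sine mode sin(π(x−x₀)/L) (x₀ the left endpoint), so the inequality holds for all u iff (1−α)(π/L)² ≥ α − c, i.e. α ≤ ((π/L)² + c)/((π/L)² + 1) = (1 + c(L/π)²)/(1 + (L/π)²). (Direct route, valid since c ≤ 0: Poincaré gives c∫u² ≥ c(L/π)²∫(u')², so a(u,u) ≥ (1 + c(L/π)²)∫(u')², while ||u||_{H^1}² ≤ (1 + (L/π)²)∫(u')²; dividing yields the same α.) With (π/L)² = 9*π^2/4 and c = -17, the largest admissible constant is α = ((π/L)² + c)/((π/L)² + 1).
Simplifying, α = (-68 + 9*π^2)/(4 + 9*π^2).


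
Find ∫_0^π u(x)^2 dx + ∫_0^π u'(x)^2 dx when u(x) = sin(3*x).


||u||_{H^1(0,π)}^2 = 5*π

u'(x) = 3*cos(3*x).
Expand u² and (u')² and integrate term by term on (0, π), using: for integers n ≥ 1, ∫_0^π sin²(nx) dx = ∫_0^π cos²(nx) dx = π/2; for n ≠ n', ∫_0^π sin(nx)sin(n'x) dx = ∫_0^π cos(nx)cos(n'x) dx = 0; and by product-to-sum, ∫_0^π sin(nx)cos(n'x) dx = ½∫_0^π [sin((n+n')x) + sin((n−n')x)] dx, which is 0 when n+n' is even and 2n/(n²−n'²) when n+n' is odd (it need not vanish on (0, π)).
  u² squared terms: (1)²·∫sin(3x)² dx = 1·π/2 = π/2.
  So ∫_0^π u² dx = π/2.
  (u')² squared terms: (3)²·∫cos(3x)² dx = 9·π/2 = 9*π/2.
  So ∫_0^π (u')² dx = 9*π/2.
||u||_{H^1}^2 = (π/2) + (9*π/2) = 5*π.


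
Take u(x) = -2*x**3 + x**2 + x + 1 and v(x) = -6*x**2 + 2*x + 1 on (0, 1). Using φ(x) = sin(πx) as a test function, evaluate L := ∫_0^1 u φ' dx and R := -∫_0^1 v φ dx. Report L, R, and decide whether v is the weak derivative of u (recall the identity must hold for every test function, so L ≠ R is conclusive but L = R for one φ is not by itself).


LHS = -24/π^3 + 2/π, RHS = -24/π^3 + 2/π. Yes, v = u' weakly.

u(x) = -2*x**3 + x**2 + x + 1, classical derivative u'(x) = -6*x**2 + 2*x + 1.
φ(x) = sin(πx), so φ'(x) = π*cos(π*x).
Note φ(0) = φ(1) = 0, so the boundary term u·φ vanishes.
LHS = ∫_0^1 u(x) φ'(x) dx = ∫_0^1 (-2*π*x^3*cos(π*x) + π*x^2*cos(π*x) + π*x*cos(π*x) + π*cos(π*x)) dx. Term by term:
  ∫_0^1 π*cos(π*x) dx = 0;  ∫_0^1 π*x*cos(π*x) dx = -2/π;  ∫_0^1 π*x^2*cos(π*x) dx = -2/π;
  ∫_0^1 -2*π*x^3*cos(π*x) dx = -24/π^3 + 6/π.
Sum: 0 − 2/π − 2/π + -24/π^3 + 6/π = -24/π^3 + 2/π.
So LHS = -24/π^3 + 2/π.
∫_0^1 v(x) φ(x) dx = ∫_0^1 (-6*x^2*sin(π*x) + 2*x*sin(π*x) + sin(π*x)) dx. Term by term:
  ∫_0^1 -6*x^2*sin(π*x) dx = -6/π + 24/π^3;  ∫_0^1 2*x*sin(π*x) dx = 2/π;  ∫_0^1 sin(π*x) dx = 2/π.
Sum: -6/π + 24/π^3 + 2/π + 2/π = -2/π + 24/π^3.
So RHS = -∫_0^1 v(x) φ(x) dx = -24/π^3 + 2/π.
LHS = RHS, so the identity holds for this test φ.
Moreover u is smooth here and v(x) = u'(x) = -6*x**2 + 2*x + 1 pointwise, so the identity holds for every test function. Hence v is the weak derivative of u.


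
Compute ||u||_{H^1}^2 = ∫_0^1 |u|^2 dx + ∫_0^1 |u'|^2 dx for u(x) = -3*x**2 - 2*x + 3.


||u||_{H^1}^2 = 467/15

The H^1 norm (squared) on an interval (0, L) is
  ||u||_{H^1}^2 = ∫_0^L u(x)^2 dx + ∫_0^L u'(x)^2 dx.
Compute u'(x) = -6*x - 2.
Then u(x)^2 = 9*x**4 + 12*x**3 - 14*x**2 - 12*x + 9 and u'(x)^2 = 36*x**2 + 24*x + 4.
Integrate each monomial from 0 to 1 using ∫_0^1 c·x^n dx = c·1^(n+1)/(n+1):
  ∫_0^1 u(x)^2 dx = ∫_0^1 (9*x^4 + 12*x^3 - 14*x^2 - 12*x + 9) dx. Term by term:
    ∫_0^1 9*x^4 dx = 9/5;  ∫_0^1 12*x^3 dx = 3;  ∫_0^1 -14*x^2 dx = -14/3;
    ∫_0^1 -12*x dx = -6;  ∫_0^1 9 dx = 9.
  Sum: 9/5 + 3 − 14/3 − 6 + 9 = 47/15.
  ∫_0^1 u'(x)^2 dx = ∫_0^1 (36*x^2 + 24*x + 4) dx. Term by term:
    ∫_0^1 36*x^2 dx = 12;  ∫_0^1 24*x dx = 12;  ∫_0^1 4 dx = 4.
  Sum: 12 + 12 + 4 = 28.
Adding: ||u||_{H^1}^2 = 47/15 + 28 = 467/15.


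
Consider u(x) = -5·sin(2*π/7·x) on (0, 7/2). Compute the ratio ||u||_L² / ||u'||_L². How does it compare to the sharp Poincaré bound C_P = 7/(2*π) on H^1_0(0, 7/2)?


||u||_L² / ||u'||_L² = 7/(2*π) = C_P.

u(x) = -5·sin(2*π/7·x), so u'(x) = -10*π*cos(2*π*x/7)/7.
Writing u(x) = A·sin(kπx/L) with A = -5 and k = 1, use ∫_0^L sin²(kπx/L) dx = L/2 and ∫_0^L cos²(kπx/L) dx = L/2.
u² = 25·sin²(2*π/7·x) and (u')² = 100*π^2/49·cos²(2*π/7·x), and each of sin², cos² integrates to L/2 = 7/4 over (0, 7/2).
∫_0^7/2 u² dx = 175/4, so ||u||_L² = 5*sqrt(7)/2.
∫_0^7/2 (u')² dx = 25*π^2/7, so ||u'||_L² = 5*sqrt(7)*π/7.
Ratio ||u||_L² / ||u'||_L² = 7/(2*π).
Sharp Poincaré constant on H^1_0(0, 7/2) is C_P = L/π = 7/(2*π), achieved by sin(2*π/7·x).
This is the k = 1 eigenfunction (up to amplitude), so the ratio equals the sharp Poincaré constant exactly.


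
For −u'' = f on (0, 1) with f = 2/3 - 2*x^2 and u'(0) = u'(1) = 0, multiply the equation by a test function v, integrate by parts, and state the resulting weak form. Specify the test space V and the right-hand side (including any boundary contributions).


V = H^1(0, 1) (no boundary constraint on v; u is determined up to an additive constant); weak form: ∫_0^1 u'v' dx = ∫_0^1 (2/3 - 2*x^2) v dx for all v ∈ V.

Multiply both sides by a test function v and integrate from 0 to 1:
  ∫_0^1 −u''(x) v(x) dx = ∫_0^1 f(x) v(x) dx.
Integrate the LHS by parts once:
  ∫_0^1 −u'' v dx = −[u'(x) v(x)]_0^1 + ∫_0^1 u'(x) v'(x) dx.
Thus ∫_0^1 u'(x) v'(x) dx = ∫_0^1 f(x) v(x) dx + [u'(x) v(x)]_0^1.
Choose V so that boundary terms are either known or forced to vanish.
u has homogeneous Neumann: u'(0) = u'(1) = 0. So [u' v]_0^1 = 0·v(1) − 0·v(0) = 0 for any v; take V = H^1(0, 1).
Weak formulation: find u (satisfying any essential BC) such that ∫_0^1 u'(x) v'(x) dx = ∫_0^1 f v dx for all v ∈ V (homogeneous Neumann, so boundary terms vanish).
Substituting f(x) = 2/3 - 2*x^2, the right-hand side is ∫_0^1 (2/3 - 2*x^2) v dx.
Compatibility check (pure Neumann): taking v ≡ 1 ∈ V gives 0 = ∫_0^1 f dx + (0) − (0), i.e. ∫_0^1 f dx must equal u'(0) − u'(1) = 0. Indeed ∫_0^1 (2/3 - 2*x^2) dx = 0, so the data are compatible. The solution is then unique only up to an additive constant (fix it e.g. by requiring ∫_0^1 u dx = 0).


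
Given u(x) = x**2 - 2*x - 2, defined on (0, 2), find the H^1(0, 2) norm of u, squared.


||u||_{H^1}^2 = 256/15

The H^1 norm (squared) on an interval (0, L) is
  ||u||_{H^1}^2 = ∫_0^L u(x)^2 dx + ∫_0^L u'(x)^2 dx.
Compute u'(x) = 2*x - 2.
Then u(x)^2 = x**4 - 4*x**3 + 8*x + 4 and u'(x)^2 = 4*x**2 - 8*x + 4.
Integrate each monomial from 0 to 2 using ∫_0^2 c·x^n dx = c·2^(n+1)/(n+1):
  ∫_0^2 u(x)^2 dx = ∫_0^2 (x^4 - 4*x^3 + 8*x + 4) dx. Term by term:
    ∫_0^2 x^4 dx = 32/5;  ∫_0^2 -4*x^3 dx = -16;  ∫_0^2 8*x dx = 16;
    ∫_0^2 4 dx = 8.
  Sum: 32/5 − 16 + 16 + 8 = 72/5.
  ∫_0^2 u'(x)^2 dx = ∫_0^2 (4*x^2 - 8*x + 4) dx. Term by term:
    ∫_0^2 4*x^2 dx = 32/3;  ∫_0^2 -8*x dx = -16;  ∫_0^2 4 dx = 8.
  Sum: 32/3 − 16 + 8 = 8/3.
Adding: ||u||_{H^1}^2 = 72/5 + 8/3 = 256/15.


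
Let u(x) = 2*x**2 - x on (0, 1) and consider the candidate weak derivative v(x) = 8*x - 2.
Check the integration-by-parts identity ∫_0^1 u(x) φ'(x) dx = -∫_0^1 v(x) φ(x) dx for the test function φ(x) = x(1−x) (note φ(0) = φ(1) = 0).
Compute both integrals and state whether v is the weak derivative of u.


LHS = -1/6, RHS = -1/3. No, v is not the weak derivative of u.

u(x) = 2*x**2 - x, classical derivative u'(x) = 4*x - 1.
φ(x) = x(1−x), so φ'(x) = 1 - 2*x.
Note φ(0) = φ(1) = 0, so the boundary term u·φ vanishes.
LHS = ∫_0^1 u(x) φ'(x) dx = ∫_0^1 (-4*x^3 + 4*x^2 - x) dx. Term by term:
  ∫_0^1 -4*x^3 dx = -1;  ∫_0^1 4*x^2 dx = 4/3;  ∫_0^1 -x dx = -1/2.
Sum: -1 + 4/3 − 1/2 = -1/6.
So LHS = -1/6.
∫_0^1 v(x) φ(x) dx = ∫_0^1 (-8*x^3 + 10*x^2 - 2*x) dx. Term by term:
  ∫_0^1 -8*x^3 dx = -2;  ∫_0^1 10*x^2 dx = 10/3;  ∫_0^1 -2*x dx = -1.
Sum: -2 + 10/3 − 1 = 1/3.
So RHS = -∫_0^1 v(x) φ(x) dx = -1/3.
LHS − RHS = 1/6 ≠ 0, so the identity fails.
(For a valid weak derivative the identity must hold for EVERY test function, in particular this one. The failure shows v is NOT the weak derivative of u.)
Correct weak derivative would be u'(x) = 4*x - 1.


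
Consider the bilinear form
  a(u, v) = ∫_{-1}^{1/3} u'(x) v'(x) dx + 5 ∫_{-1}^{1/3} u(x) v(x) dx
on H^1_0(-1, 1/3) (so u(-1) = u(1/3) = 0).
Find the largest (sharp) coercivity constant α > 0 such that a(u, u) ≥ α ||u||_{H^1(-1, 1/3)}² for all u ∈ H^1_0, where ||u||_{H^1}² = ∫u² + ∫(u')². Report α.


α = 1

Coercivity of a(·,·) on H^1_0(-1, 1/3) means a(u, u) ≥ α ||u||_{H^1}² for every u ∈ H^1_0.
The interval has length L = 4/3, and Poincaré/coercivity depend only on L. Here a(u, u) = ∫(u')² + (5)·∫u².
Here c = 5 ≥ 1, so a(u,u) = ∫(u')² + c∫u² ≥ ∫(u')² + ∫u² = ||u||_{H^1}², i.e. α = 1 works. No larger α is possible: a(u,u) ≥ α||u||_{H^1}² means (1−α)∫(u')² ≥ (α−c)∫u², and for the modes u_n = sin(nπ(x−x₀)/L) (x₀ the left endpoint) one has ∫u_n²/∫(u_n')² = (L/(nπ))² → 0, so a(u_n,u_n)/||u_n||_{H^1}² → 1. Hence the optimal constant is α = 1.
Therefore α = 1.


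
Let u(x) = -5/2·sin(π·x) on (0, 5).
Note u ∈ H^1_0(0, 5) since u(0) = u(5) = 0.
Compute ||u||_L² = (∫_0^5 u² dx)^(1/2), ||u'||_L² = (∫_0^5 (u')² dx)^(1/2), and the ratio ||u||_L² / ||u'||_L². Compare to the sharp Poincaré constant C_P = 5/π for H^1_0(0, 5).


||u||_L² / ||u'||_L² = 1/π < C_P = 5/π.

u(x) = -5/2·sin(π·x), so u'(x) = -5*π*cos(π*x)/2.
Writing u(x) = A·sin(kπx/L) with A = -5/2 and k = 5, use ∫_0^L sin²(kπx/L) dx = L/2 and ∫_0^L cos²(kπx/L) dx = L/2.
u² = 25/4·sin²(π·x) and (u')² = 25*π^2/4·cos²(π·x), and each of sin², cos² integrates to L/2 = 5/2 over (0, 5).
∫_0^5 u² dx = 125/8, so ||u||_L² = 5*sqrt(10)/4.
∫_0^5 (u')² dx = 125*π^2/8, so ||u'||_L² = 5*sqrt(10)*π/4.
Ratio ||u||_L² / ||u'||_L² = 1/π.
Sharp Poincaré constant on H^1_0(0, 5) is C_P = L/π = 5/π, achieved by sin(π/5·x).
This is the k = 5 harmonic; the ratio L/(kπ) is strictly less than C_P = L/π, consistent with the sharp inequality ||u||_L² ≤ C_P ||u'||_L².


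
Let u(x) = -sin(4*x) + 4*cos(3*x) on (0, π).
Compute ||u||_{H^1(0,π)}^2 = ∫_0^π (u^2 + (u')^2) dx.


||u||_{H^1(0,π)}^2 = -640/7 + 177*π/2

u'(x) = -12*sin(3*x) - 4*cos(4*x).
Expand u² and (u')² and integrate term by term on (0, π), using: for integers n ≥ 1, ∫_0^π sin²(nx) dx = ∫_0^π cos²(nx) dx = π/2; for n ≠ n', ∫_0^π sin(nx)sin(n'x) dx = ∫_0^π cos(nx)cos(n'x) dx = 0; and by product-to-sum, ∫_0^π sin(nx)cos(n'x) dx = ½∫_0^π [sin((n+n')x) + sin((n−n')x)] dx, which is 0 when n+n' is even and 2n/(n²−n'²) when n+n' is odd (it need not vanish on (0, π)).
  u² squared terms: (-1)²·∫sin(4x)² dx = 1·π/2 = π/2;  (4)²·∫cos(3x)² dx = 16·π/2 = 8*π.
  u² cross terms: 2·(-1)·(4)·∫sin(4x)·cos(3x) dx = -8·(8/7) = -64/7.
  So ∫_0^π u² dx = π/2 + 8*π − 64/7 = -64/7 + 17*π/2.
  (u')² squared terms: (-12)²·∫sin(3x)² dx = 144·π/2 = 72*π;  (-4)²·∫cos(4x)² dx = 16·π/2 = 8*π.
  (u')² cross terms: 2·(-12)·(-4)·∫sin(3x)·cos(4x) dx = 96·(-6/7) = -576/7.
  So ∫_0^π (u')² dx = 72*π + 8*π − 576/7 = -576/7 + 80*π.
||u||_{H^1}^2 = (-64/7 + 17*π/2) + (-576/7 + 80*π) = -640/7 + 177*π/2.


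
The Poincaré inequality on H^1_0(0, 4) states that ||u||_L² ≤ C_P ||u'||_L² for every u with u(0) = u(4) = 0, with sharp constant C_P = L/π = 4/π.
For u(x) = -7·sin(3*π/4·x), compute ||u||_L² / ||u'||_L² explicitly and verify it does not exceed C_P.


||u||_L² / ||u'||_L² = 4/(3*π) < C_P = 4/π.

u(x) = -7·sin(3*π/4·x), so u'(x) = -21*π*cos(3*π*x/4)/4.
Writing u(x) = A·sin(kπx/L) with A = -7 and k = 3, use ∫_0^L sin²(kπx/L) dx = L/2 and ∫_0^L cos²(kπx/L) dx = L/2.
u² = 49·sin²(3*π/4·x) and (u')² = 441*π^2/16·cos²(3*π/4·x), and each of sin², cos² integrates to L/2 = 2 over (0, 4).
∫_0^4 u² dx = 98, so ||u||_L² = 7*sqrt(2).
∫_0^4 (u')² dx = 441*π^2/8, so ||u'||_L² = 21*sqrt(2)*π/4.
Ratio ||u||_L² / ||u'||_L² = 4/(3*π).
Sharp Poincaré constant on H^1_0(0, 4) is C_P = L/π = 4/π, achieved by sin(π/4·x).
This is the k = 3 harmonic; the ratio L/(kπ) is strictly less than C_P = L/π, consistent with the sharp inequality ||u||_L² ≤ C_P ||u'||_L².


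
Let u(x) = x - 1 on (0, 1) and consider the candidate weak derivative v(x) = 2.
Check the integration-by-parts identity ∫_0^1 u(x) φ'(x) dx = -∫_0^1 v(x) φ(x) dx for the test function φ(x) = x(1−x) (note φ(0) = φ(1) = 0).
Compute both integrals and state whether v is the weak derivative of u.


LHS = -1/6, RHS = -1/3. No, v is not the weak derivative of u.

u(x) = x - 1, classical derivative u'(x) = 1.
φ(x) = x(1−x), so φ'(x) = 1 - 2*x.
Note φ(0) = φ(1) = 0, so the boundary term u·φ vanishes.
LHS = ∫_0^1 u(x) φ'(x) dx = ∫_0^1 (-2*x^2 + 3*x - 1) dx. Term by term:
  ∫_0^1 -2*x^2 dx = -2/3;  ∫_0^1 3*x dx = 3/2;  ∫_0^1 -1 dx = -1.
Sum: -2/3 + 3/2 − 1 = -1/6.
So LHS = -1/6.
∫_0^1 v(x) φ(x) dx = ∫_0^1 (-2*x^2 + 2*x) dx. Term by term:
  ∫_0^1 -2*x^2 dx = -2/3;  ∫_0^1 2*x dx = 1.
Sum: -2/3 + 1 = 1/3.
So RHS = -∫_0^1 v(x) φ(x) dx = -1/3.
LHS − RHS = 1/6 ≠ 0, so the identity fails.
(For a valid weak derivative the identity must hold for EVERY test function, in particular this one. The failure shows v is NOT the weak derivative of u.)
Correct weak derivative would be u'(x) = 1.


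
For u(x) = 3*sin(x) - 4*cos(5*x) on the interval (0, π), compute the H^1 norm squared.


||u||_{H^1(0,π)}^2 = 217*π

u'(x) = 20*sin(5*x) + 3*cos(x).
Expand u² and (u')² and integrate term by term on (0, π), using: for integers n ≥ 1, ∫_0^π sin²(nx) dx = ∫_0^π cos²(nx) dx = π/2; for n ≠ n', ∫_0^π sin(nx)sin(n'x) dx = ∫_0^π cos(nx)cos(n'x) dx = 0; and by product-to-sum, ∫_0^π sin(nx)cos(n'x) dx = ½∫_0^π [sin((n+n')x) + sin((n−n')x)] dx, which is 0 when n+n' is even and 2n/(n²−n'²) when n+n' is odd (it need not vanish on (0, π)).
  u² squared terms: (-4)²·∫cos(5x)² dx = 16·π/2 = 8*π;  (3)²·∫sin(x)² dx = 9·π/2 = 9*π/2.
  u² cross terms: 2·(-4)·(3)·∫cos(5x)·sin(x) dx = -24·(0) = 0.
  So ∫_0^π u² dx = 8*π + 9*π/2 + 0 = 25*π/2.
  (u')² squared terms: (3)²·∫cos(x)² dx = 9·π/2 = 9*π/2;  (20)²·∫sin(5x)² dx = 400·π/2 = 200*π.
  (u')² cross terms: 2·(3)·(20)·∫cos(x)·sin(5x) dx = 120·(0) = 0.
  So ∫_0^π (u')² dx = 9*π/2 + 200*π + 0 = 409*π/2.
||u||_{H^1}^2 = (25*π/2) + (409*π/2) = 217*π.


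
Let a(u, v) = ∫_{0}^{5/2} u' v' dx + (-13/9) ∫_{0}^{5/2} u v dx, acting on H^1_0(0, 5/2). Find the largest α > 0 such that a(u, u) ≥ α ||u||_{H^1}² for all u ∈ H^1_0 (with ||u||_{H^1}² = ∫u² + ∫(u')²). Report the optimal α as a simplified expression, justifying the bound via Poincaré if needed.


α = (-325 + 36*π^2)/(9*(25 + 4*π^2))

Coercivity of a(·,·) on H^1_0(0, 5/2) means a(u, u) ≥ α ||u||_{H^1}² for every u ∈ H^1_0.
The interval has length L = 5/2, and Poincaré/coercivity depend only on L. Here a(u, u) = ∫(u')² + (-13/9)·∫u².
Here c = -13/9 < 0 with |c| < (π/L)² = 4*π^2/25, so coercivity still holds. The condition a(u,u) ≥ α||u||_{H^1}² reads (1−α)∫(u')² ≥ (α−c)∫u². Any admissible α is ≤ 1 (rapidly oscillating u have ∫u²/∫(u')² → 0), and α = 1 would force 0 ≥ (1−c)∫u², impossible since c < 1; so 1−α > 0. By the sharp Poincaré inequality on H^1_0 of an interval of length L, ∫(u')² ≥ (π/L)²∫u² with equality for the first sine mode sin(π(x−x₀)/L) (x₀ the left endpoint), so the inequality holds for all u iff (1−α)(π/L)² ≥ α − c, i.e. α ≤ ((π/L)² + c)/((π/L)² + 1) = (1 + c(L/π)²)/(1 + (L/π)²). (Direct route, valid since c ≤ 0: Poincaré gives c∫u² ≥ c(L/π)²∫(u')², so a(u,u) ≥ (1 + c(L/π)²)∫(u')², while ||u||_{H^1}² ≤ (1 + (L/π)²)∫(u')²; dividing yields the same α.) With (π/L)² = 4*π^2/25 and c = -13/9, the largest admissible constant is α = ((π/L)² + c)/((π/L)² + 1).
Simplifying, α = (-325 + 36*π^2)/(9*(25 + 4*π^2)).


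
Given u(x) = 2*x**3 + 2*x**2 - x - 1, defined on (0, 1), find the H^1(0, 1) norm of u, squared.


||u||_{H^1}^2 = 1936/105

The H^1 norm (squared) on an interval (0, L) is
  ||u||_{H^1}^2 = ∫_0^L u(x)^2 dx + ∫_0^L u'(x)^2 dx.
Compute u'(x) = 6*x**2 + 4*x - 1.
Then u(x)^2 = 4*x**6 + 8*x**5 - 8*x**3 - 3*x**2 + 2*x + 1 and u'(x)^2 = 36*x**4 + 48*x**3 + 4*x**2 - 8*x + 1.
Integrate each monomial from 0 to 1 using ∫_0^1 c·x^n dx = c·1^(n+1)/(n+1):
  ∫_0^1 u(x)^2 dx = ∫_0^1 (4*x^6 + 8*x^5 - 8*x^3 - 3*x^2 + 2*x + 1) dx. Term by term:
    ∫_0^1 4*x^6 dx = 4/7;  ∫_0^1 8*x^5 dx = 4/3;  ∫_0^1 -8*x^3 dx = -2;
    ∫_0^1 -3*x^2 dx = -1;  ∫_0^1 2*x dx = 1;  ∫_0^1 1 dx = 1.
  Sum: 4/7 + 4/3 − 2 − 1 + 1 + 1 = 19/21.
  ∫_0^1 u'(x)^2 dx = ∫_0^1 (36*x^4 + 48*x^3 + 4*x^2 - 8*x + 1) dx. Term by term:
    ∫_0^1 36*x^4 dx = 36/5;  ∫_0^1 48*x^3 dx = 12;  ∫_0^1 4*x^2 dx = 4/3;
    ∫_0^1 -8*x dx = -4;  ∫_0^1 1 dx = 1.
  Sum: 36/5 + 12 + 4/3 − 4 + 1 = 263/15.
Adding: ||u||_{H^1}^2 = 19/21 + 263/15 = 1936/105.


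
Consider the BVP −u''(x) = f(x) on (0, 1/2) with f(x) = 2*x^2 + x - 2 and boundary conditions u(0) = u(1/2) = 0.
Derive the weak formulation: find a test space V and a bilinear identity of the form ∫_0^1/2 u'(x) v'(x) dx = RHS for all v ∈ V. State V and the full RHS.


V = H^1_0(0, 1/2) (so v(0) = v(1/2) = 0); weak form: ∫_0^1/2 u'v' dx = ∫_0^1/2 (2*x^2 + x - 2) v dx for all v ∈ V.

Multiply both sides by a test function v and integrate from 0 to 1/2:
  ∫_0^1/2 −u''(x) v(x) dx = ∫_0^1/2 f(x) v(x) dx.
Integrate the LHS by parts once:
  ∫_0^1/2 −u'' v dx = −[u'(x) v(x)]_0^1/2 + ∫_0^1/2 u'(x) v'(x) dx.
Thus ∫_0^1/2 u'(x) v'(x) dx = ∫_0^1/2 f(x) v(x) dx + [u'(x) v(x)]_0^1/2.
Choose V so that boundary terms are either known or forced to vanish.
u is Dirichlet: u(0) = u(1/2) = 0. Let V = H^1_0(0, 1/2); then v(0) = v(1/2) = 0, and [u' v]_0^1/2 = 0.
Weak formulation: find u (satisfying any essential BC) such that ∫_0^1/2 u'(x) v'(x) dx = ∫_0^1/2 f v dx for all v ∈ V.
Substituting f(x) = 2*x^2 + x - 2, the right-hand side is ∫_0^1/2 (2*x^2 + x - 2) v dx.


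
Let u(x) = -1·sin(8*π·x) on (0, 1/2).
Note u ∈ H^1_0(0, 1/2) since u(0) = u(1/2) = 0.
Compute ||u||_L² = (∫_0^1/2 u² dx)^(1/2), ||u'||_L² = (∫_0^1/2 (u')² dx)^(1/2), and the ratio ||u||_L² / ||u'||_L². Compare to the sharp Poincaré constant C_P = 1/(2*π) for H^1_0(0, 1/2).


||u||_L² / ||u'||_L² = 1/(8*π) < C_P = 1/(2*π).

u(x) = -1·sin(8*π·x), so u'(x) = -8*π*cos(8*π*x).
Writing u(x) = A·sin(kπx/L) with A = -1 and k = 4, use ∫_0^L sin²(kπx/L) dx = L/2 and ∫_0^L cos²(kπx/L) dx = L/2.
u² = 1·sin²(8*π·x) and (u')² = 64*π^2·cos²(8*π·x), and each of sin², cos² integrates to L/2 = 1/4 over (0, 1/2).
∫_0^1/2 u² dx = 1/4, so ||u||_L² = 1/2.
∫_0^1/2 (u')² dx = 16*π^2, so ||u'||_L² = 4*π.
Ratio ||u||_L² / ||u'||_L² = 1/(8*π).
Sharp Poincaré constant on H^1_0(0, 1/2) is C_P = L/π = 1/(2*π), achieved by sin(2*π·x).
This is the k = 4 harmonic; the ratio L/(kπ) is strictly less than C_P = L/π, consistent with the sharp inequality ||u||_L² ≤ C_P ||u'||_L².


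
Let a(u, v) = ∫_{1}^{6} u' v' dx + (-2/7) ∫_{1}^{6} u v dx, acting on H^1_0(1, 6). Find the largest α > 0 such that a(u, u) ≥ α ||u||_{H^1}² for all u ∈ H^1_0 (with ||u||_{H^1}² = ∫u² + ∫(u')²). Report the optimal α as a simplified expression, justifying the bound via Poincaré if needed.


α = (-50/7 + π^2)/(π^2 + 25)

Coercivity of a(·,·) on H^1_0(1, 6) means a(u, u) ≥ α ||u||_{H^1}² for every u ∈ H^1_0.
The interval has length L = 5, and Poincaré/coercivity depend only on L. Here a(u, u) = ∫(u')² + (-2/7)·∫u².
Here c = -2/7 < 0 with |c| < (π/L)² = π^2/25, so coercivity still holds. The condition a(u,u) ≥ α||u||_{H^1}² reads (1−α)∫(u')² ≥ (α−c)∫u². Any admissible α is ≤ 1 (rapidly oscillating u have ∫u²/∫(u')² → 0), and α = 1 would force 0 ≥ (1−c)∫u², impossible since c < 1; so 1−α > 0. By the sharp Poincaré inequality on H^1_0 of an interval of length L, ∫(u')² ≥ (π/L)²∫u² with equality for the first sine mode sin(π(x−x₀)/L) (x₀ the left endpoint), so the inequality holds for all u iff (1−α)(π/L)² ≥ α − c, i.e. α ≤ ((π/L)² + c)/((π/L)² + 1) = (1 + c(L/π)²)/(1 + (L/π)²). (Direct route, valid since c ≤ 0: Poincaré gives c∫u² ≥ c(L/π)²∫(u')², so a(u,u) ≥ (1 + c(L/π)²)∫(u')², while ||u||_{H^1}² ≤ (1 + (L/π)²)∫(u')²; dividing yields the same α.) With (π/L)² = π^2/25 and c = -2/7, the largest admissible constant is α = ((π/L)² + c)/((π/L)² + 1).
Simplifying, α = (-50/7 + π^2)/(π^2 + 25).


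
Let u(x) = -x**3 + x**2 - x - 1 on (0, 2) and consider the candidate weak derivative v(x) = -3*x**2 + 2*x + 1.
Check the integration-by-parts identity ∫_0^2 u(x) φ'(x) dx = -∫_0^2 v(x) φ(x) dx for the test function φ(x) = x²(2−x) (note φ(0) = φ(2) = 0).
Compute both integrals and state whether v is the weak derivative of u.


LHS = 68/15, RHS = 28/15. No, v is not the weak derivative of u.

u(x) = -x**3 + x**2 - x - 1, classical derivative u'(x) = -3*x**2 + 2*x - 1.
φ(x) = x²(2−x), so φ'(x) = x*(4 - 3*x).
Note φ(0) = φ(2) = 0, so the boundary term u·φ vanishes.
LHS = ∫_0^2 u(x) φ'(x) dx = ∫_0^2 (3*x^5 - 7*x^4 + 7*x^3 - x^2 - 4*x) dx. Term by term:
  ∫_0^2 3*x^5 dx = 32;  ∫_0^2 -7*x^4 dx = -224/5;  ∫_0^2 7*x^3 dx = 28;
  ∫_0^2 -x^2 dx = -8/3;  ∫_0^2 -4*x dx = -8.
Sum: 32 − 224/5 + 28 − 8/3 − 8 = 68/15.
So LHS = 68/15.
∫_0^2 v(x) φ(x) dx = ∫_0^2 (3*x^5 - 8*x^4 + 3*x^3 + 2*x^2) dx. Term by term:
  ∫_0^2 3*x^5 dx = 32;  ∫_0^2 -8*x^4 dx = -256/5;  ∫_0^2 3*x^3 dx = 12;
  ∫_0^2 2*x^2 dx = 16/3.
Sum: 32 − 256/5 + 12 + 16/3 = -28/15.
So RHS = -∫_0^2 v(x) φ(x) dx = 28/15.
LHS − RHS = 8/3 ≠ 0, so the identity fails.
(For a valid weak derivative the identity must hold for EVERY test function, in particular this one. The failure shows v is NOT the weak derivative of u.)
Correct weak derivative would be u'(x) = -3*x**2 + 2*x - 1.


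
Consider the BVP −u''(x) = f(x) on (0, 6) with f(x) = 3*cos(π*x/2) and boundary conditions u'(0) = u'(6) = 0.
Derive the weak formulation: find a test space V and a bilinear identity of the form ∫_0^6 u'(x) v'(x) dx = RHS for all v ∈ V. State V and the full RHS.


V = H^1(0, 6) (no boundary constraint on v; u is determined up to an additive constant); weak form: ∫_0^6 u'v' dx = ∫_0^6 (3*cos(π*x/2)) v dx for all v ∈ V.

Multiply both sides by a test function v and integrate from 0 to 6:
  ∫_0^6 −u''(x) v(x) dx = ∫_0^6 f(x) v(x) dx.
Integrate the LHS by parts once:
  ∫_0^6 −u'' v dx = −[u'(x) v(x)]_0^6 + ∫_0^6 u'(x) v'(x) dx.
Thus ∫_0^6 u'(x) v'(x) dx = ∫_0^6 f(x) v(x) dx + [u'(x) v(x)]_0^6.
Choose V so that boundary terms are either known or forced to vanish.
u has homogeneous Neumann: u'(0) = u'(6) = 0. So [u' v]_0^6 = 0·v(6) − 0·v(0) = 0 for any v; take V = H^1(0, 6).
Weak formulation: find u (satisfying any essential BC) such that ∫_0^6 u'(x) v'(x) dx = ∫_0^6 f v dx for all v ∈ V (homogeneous Neumann, so boundary terms vanish).
Substituting f(x) = 3*cos(π*x/2), the right-hand side is ∫_0^6 (3*cos(π*x/2)) v dx.
Compatibility check (pure Neumann): taking v ≡ 1 ∈ V gives 0 = ∫_0^6 f dx + (0) − (0), i.e. ∫_0^6 f dx must equal u'(0) − u'(6) = 0. Indeed ∫_0^6 (3*cos(π*x/2)) dx = 0, so the data are compatible. The solution is then unique only up to an additive constant (fix it e.g. by requiring ∫_0^6 u dx = 0).


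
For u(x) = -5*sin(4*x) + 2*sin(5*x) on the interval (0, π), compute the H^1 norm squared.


||u||_{H^1(0,π)}^2 = 529*π/2

u'(x) = -20*cos(4*x) + 10*cos(5*x).
Expand u² and (u')² and integrate term by term on (0, π), using: for integers n ≥ 1, ∫_0^π sin²(nx) dx = ∫_0^π cos²(nx) dx = π/2; for n ≠ n', ∫_0^π sin(nx)sin(n'x) dx = ∫_0^π cos(nx)cos(n'x) dx = 0; and by product-to-sum, ∫_0^π sin(nx)cos(n'x) dx = ½∫_0^π [sin((n+n')x) + sin((n−n')x)] dx, which is 0 when n+n' is even and 2n/(n²−n'²) when n+n' is odd (it need not vanish on (0, π)).
  u² squared terms: (-5)²·∫sin(4x)² dx = 25·π/2 = 25*π/2;  (2)²·∫sin(5x)² dx = 4·π/2 = 2*π.
  u² cross terms: 2·(-5)·(2)·∫sin(4x)·sin(5x) dx = -20·(0) = 0.
  So ∫_0^π u² dx = 25*π/2 + 2*π + 0 = 29*π/2.
  (u')² squared terms: (-20)²·∫cos(4x)² dx = 400·π/2 = 200*π;  (10)²·∫cos(5x)² dx = 100·π/2 = 50*π.
  (u')² cross terms: 2·(-20)·(10)·∫cos(4x)·cos(5x) dx = -400·(0) = 0.
  So ∫_0^π (u')² dx = 200*π + 50*π + 0 = 250*π.
||u||_{H^1}^2 = (29*π/2) + (250*π) = 529*π/2.


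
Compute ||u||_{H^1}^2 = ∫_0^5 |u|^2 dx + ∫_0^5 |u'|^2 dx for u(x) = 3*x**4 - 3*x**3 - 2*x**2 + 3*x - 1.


||u||_{H^1}^2 = 181593325/84

The H^1 norm (squared) on an interval (0, L) is
  ||u||_{H^1}^2 = ∫_0^L u(x)^2 dx + ∫_0^L u'(x)^2 dx.
Compute u'(x) = 12*x**3 - 9*x**2 - 4*x + 3.
Then u(x)^2 = 9*x**8 - 18*x**7 - 3*x**6 + 30*x**5 - 20*x**4 - 6*x**3 + 13*x**2 - 6*x + 1 and u'(x)^2 = 144*x**6 - 216*x**5 - 15*x**4 + 144*x**3 - 38*x**2 - 24*x + 9.
Integrate each monomial from 0 to 5 using ∫_0^5 c·x^n dx = c·5^(n+1)/(n+1):
  ∫_0^5 u(x)^2 dx = ∫_0^5 (9*x^8 - 18*x^7 - 3*x^6 + 30*x^5 - 20*x^4 - 6*x^3 + 13*x^2 - 6*x + 1) dx. Term by term:
    ∫_0^5 9*x^8 dx = 1953125;  ∫_0^5 -18*x^7 dx = -3515625/4;  ∫_0^5 -3*x^6 dx = -234375/7;
    ∫_0^5 30*x^5 dx = 78125;  ∫_0^5 -20*x^4 dx = -12500;  ∫_0^5 -6*x^3 dx = -1875/2;
    ∫_0^5 13*x^2 dx = 1625/3;  ∫_0^5 -6*x dx = -75;  ∫_0^5 1 dx = 5.
  Sum: 1953125 − 3515625/4 − 234375/7 + 78125 − 12500 − 1875/2 + 1625/3 − 75 + 5 = 92895245/84.
  ∫_0^5 u'(x)^2 dx = ∫_0^5 (144*x^6 - 216*x^5 - 15*x^4 + 144*x^3 - 38*x^2 - 24*x + 9) dx. Term by term:
    ∫_0^5 144*x^6 dx = 11250000/7;  ∫_0^5 -216*x^5 dx = -562500;  ∫_0^5 -15*x^4 dx = -9375;
    ∫_0^5 144*x^3 dx = 22500;  ∫_0^5 -38*x^2 dx = -4750/3;  ∫_0^5 -24*x dx = -300;
    ∫_0^5 9 dx = 45.
  Sum: 11250000/7 − 562500 − 9375 + 22500 − 4750/3 − 300 + 45 = 22174520/21.
Adding: ||u||_{H^1}^2 = 92895245/84 + 22174520/21 = 181593325/84.


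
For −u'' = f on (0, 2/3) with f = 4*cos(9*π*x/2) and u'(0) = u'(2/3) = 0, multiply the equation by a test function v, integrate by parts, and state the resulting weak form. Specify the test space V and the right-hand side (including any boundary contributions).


V = H^1(0, 2/3) (no boundary constraint on v; u is determined up to an additive constant); weak form: ∫_0^2/3 u'v' dx = ∫_0^2/3 (4*cos(9*π*x/2)) v dx for all v ∈ V.

Multiply both sides by a test function v and integrate from 0 to 2/3:
  ∫_0^2/3 −u''(x) v(x) dx = ∫_0^2/3 f(x) v(x) dx.
Integrate the LHS by parts once:
  ∫_0^2/3 −u'' v dx = −[u'(x) v(x)]_0^2/3 + ∫_0^2/3 u'(x) v'(x) dx.
Thus ∫_0^2/3 u'(x) v'(x) dx = ∫_0^2/3 f(x) v(x) dx + [u'(x) v(x)]_0^2/3.
Choose V so that boundary terms are either known or forced to vanish.
u has homogeneous Neumann: u'(0) = u'(2/3) = 0. So [u' v]_0^2/3 = 0·v(2/3) − 0·v(0) = 0 for any v; take V = H^1(0, 2/3).
Weak formulation: find u (satisfying any essential BC) such that ∫_0^2/3 u'(x) v'(x) dx = ∫_0^2/3 f v dx for all v ∈ V (homogeneous Neumann, so boundary terms vanish).
Substituting f(x) = 4*cos(9*π*x/2), the right-hand side is ∫_0^2/3 (4*cos(9*π*x/2)) v dx.
Compatibility check (pure Neumann): taking v ≡ 1 ∈ V gives 0 = ∫_0^2/3 f dx + (0) − (0), i.e. ∫_0^2/3 f dx must equal u'(0) − u'(2/3) = 0. Indeed ∫_0^2/3 (4*cos(9*π*x/2)) dx = 0, so the data are compatible. The solution is then unique only up to an additive constant (fix it e.g. by requiring ∫_0^2/3 u dx = 0).


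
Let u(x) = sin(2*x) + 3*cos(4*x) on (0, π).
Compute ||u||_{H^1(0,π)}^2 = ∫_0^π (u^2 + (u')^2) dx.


||u||_{H^1(0,π)}^2 = 79*π

u'(x) = -12*sin(4*x) + 2*cos(2*x).
Expand u² and (u')² and integrate term by term on (0, π), using: for integers n ≥ 1, ∫_0^π sin²(nx) dx = ∫_0^π cos²(nx) dx = π/2; for n ≠ n', ∫_0^π sin(nx)sin(n'x) dx = ∫_0^π cos(nx)cos(n'x) dx = 0; and by product-to-sum, ∫_0^π sin(nx)cos(n'x) dx = ½∫_0^π [sin((n+n')x) + sin((n−n')x)] dx, which is 0 when n+n' is even and 2n/(n²−n'²) when n+n' is odd (it need not vanish on (0, π)).
  u² squared terms: (3)²·∫cos(4x)² dx = 9·π/2 = 9*π/2;  (1)²·∫sin(2x)² dx = 1·π/2 = π/2.
  u² cross terms: 2·(3)·(1)·∫cos(4x)·sin(2x) dx = 6·(0) = 0.
  So ∫_0^π u² dx = 9*π/2 + π/2 + 0 = 5*π.
  (u')² squared terms: (-12)²·∫sin(4x)² dx = 144·π/2 = 72*π;  (2)²·∫cos(2x)² dx = 4·π/2 = 2*π.
  (u')² cross terms: 2·(-12)·(2)·∫sin(4x)·cos(2x) dx = -48·(0) = 0.
  So ∫_0^π (u')² dx = 72*π + 2*π + 0 = 74*π.
||u||_{H^1}^2 = (5*π) + (74*π) = 79*π.


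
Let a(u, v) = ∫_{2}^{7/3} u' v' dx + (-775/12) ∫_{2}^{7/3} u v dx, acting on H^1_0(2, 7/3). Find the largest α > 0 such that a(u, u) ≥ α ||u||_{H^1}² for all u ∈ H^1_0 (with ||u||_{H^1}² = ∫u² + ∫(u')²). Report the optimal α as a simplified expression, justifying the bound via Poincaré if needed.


α = (-775 + 108*π^2)/(12*(1 + 9*π^2))

Coercivity of a(·,·) on H^1_0(2, 7/3) means a(u, u) ≥ α ||u||_{H^1}² for every u ∈ H^1_0.
The interval has length L = 1/3, and Poincaré/coercivity depend only on L. Here a(u, u) = ∫(u')² + (-775/12)·∫u².
Here c = -775/12 < 0 with |c| < (π/L)² = 9*π^2, so coercivity still holds. The condition a(u,u) ≥ α||u||_{H^1}² reads (1−α)∫(u')² ≥ (α−c)∫u². Any admissible α is ≤ 1 (rapidly oscillating u have ∫u²/∫(u')² → 0), and α = 1 would force 0 ≥ (1−c)∫u², impossible since c < 1; so 1−α > 0. By the sharp Poincaré inequality on H^1_0 of an interval of length L, ∫(u')² ≥ (π/L)²∫u² with equality for the first sine mode sin(π(x−x₀)/L) (x₀ the left endpoint), so the inequality holds for all u iff (1−α)(π/L)² ≥ α − c, i.e. α ≤ ((π/L)² + c)/((π/L)² + 1) = (1 + c(L/π)²)/(1 + (L/π)²). (Direct route, valid since c ≤ 0: Poincaré gives c∫u² ≥ c(L/π)²∫(u')², so a(u,u) ≥ (1 + c(L/π)²)∫(u')², while ||u||_{H^1}² ≤ (1 + (L/π)²)∫(u')²; dividing yields the same α.) With (π/L)² = 9*π^2 and c = -775/12, the largest admissible constant is α = ((π/L)² + c)/((π/L)² + 1).
Simplifying, α = (-775 + 108*π^2)/(12*(1 + 9*π^2)).


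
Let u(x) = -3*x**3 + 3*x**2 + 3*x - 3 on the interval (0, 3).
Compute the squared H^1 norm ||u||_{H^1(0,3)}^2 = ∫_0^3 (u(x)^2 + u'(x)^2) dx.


||u||_{H^1}^2 = 89532/35

The H^1 norm (squared) on an interval (0, L) is
  ||u||_{H^1}^2 = ∫_0^L u(x)^2 dx + ∫_0^L u'(x)^2 dx.
Compute u'(x) = -9*x**2 + 6*x + 3.
Then u(x)^2 = 9*x**6 - 18*x**5 - 9*x**4 + 36*x**3 - 9*x**2 - 18*x + 9 and u'(x)^2 = 81*x**4 - 108*x**3 - 18*x**2 + 36*x + 9.
Integrate each monomial from 0 to 3 using ∫_0^3 c·x^n dx = c·3^(n+1)/(n+1):
  ∫_0^3 u(x)^2 dx = ∫_0^3 (9*x^6 - 18*x^5 - 9*x^4 + 36*x^3 - 9*x^2 - 18*x + 9) dx. Term by term:
    ∫_0^3 9*x^6 dx = 19683/7;  ∫_0^3 -18*x^5 dx = -2187;  ∫_0^3 -9*x^4 dx = -2187/5;
    ∫_0^3 36*x^3 dx = 729;  ∫_0^3 -9*x^2 dx = -81;  ∫_0^3 -18*x dx = -81;
    ∫_0^3 9 dx = 27.
  Sum: 19683/7 − 2187 − 2187/5 + 729 − 81 − 81 + 27 = 27351/35.
  ∫_0^3 u'(x)^2 dx = ∫_0^3 (81*x^4 - 108*x^3 - 18*x^2 + 36*x + 9) dx. Term by term:
    ∫_0^3 81*x^4 dx = 19683/5;  ∫_0^3 -108*x^3 dx = -2187;  ∫_0^3 -18*x^2 dx = -162;
    ∫_0^3 36*x dx = 162;  ∫_0^3 9 dx = 27.
  Sum: 19683/5 − 2187 − 162 + 162 + 27 = 8883/5.
Adding: ||u||_{H^1}^2 = 27351/35 + 8883/5 = 89532/35.


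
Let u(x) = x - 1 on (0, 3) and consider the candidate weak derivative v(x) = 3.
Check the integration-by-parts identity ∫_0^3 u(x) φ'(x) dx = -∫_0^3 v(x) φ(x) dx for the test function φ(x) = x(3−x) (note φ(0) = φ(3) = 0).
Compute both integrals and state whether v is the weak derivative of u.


LHS = -9/2, RHS = -27/2. No, v is not the weak derivative of u.

u(x) = x - 1, classical derivative u'(x) = 1.
φ(x) = x(3−x), so φ'(x) = 3 - 2*x.
Note φ(0) = φ(3) = 0, so the boundary term u·φ vanishes.
LHS = ∫_0^3 u(x) φ'(x) dx = ∫_0^3 (-2*x^2 + 5*x - 3) dx. Term by term:
  ∫_0^3 -2*x^2 dx = -18;  ∫_0^3 5*x dx = 45/2;  ∫_0^3 -3 dx = -9.
Sum: -18 + 45/2 − 9 = -9/2.
So LHS = -9/2.
∫_0^3 v(x) φ(x) dx = ∫_0^3 (-3*x^2 + 9*x) dx. Term by term:
  ∫_0^3 -3*x^2 dx = -27;  ∫_0^3 9*x dx = 81/2.
Sum: -27 + 81/2 = 27/2.
So RHS = -∫_0^3 v(x) φ(x) dx = -27/2.
LHS − RHS = 9 ≠ 0, so the identity fails.
(For a valid weak derivative the identity must hold for EVERY test function, in particular this one. The failure shows v is NOT the weak derivative of u.)
Correct weak derivative would be u'(x) = 1.


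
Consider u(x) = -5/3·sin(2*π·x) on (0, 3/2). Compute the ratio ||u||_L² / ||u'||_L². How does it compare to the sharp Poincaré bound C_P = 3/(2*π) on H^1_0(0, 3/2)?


||u||_L² / ||u'||_L² = 1/(2*π) < C_P = 3/(2*π).

u(x) = -5/3·sin(2*π·x), so u'(x) = -10*π*cos(2*π*x)/3.
Writing u(x) = A·sin(kπx/L) with A = -5/3 and k = 3, use ∫_0^L sin²(kπx/L) dx = L/2 and ∫_0^L cos²(kπx/L) dx = L/2.
u² = 25/9·sin²(2*π·x) and (u')² = 100*π^2/9·cos²(2*π·x), and each of sin², cos² integrates to L/2 = 3/4 over (0, 3/2).
∫_0^3/2 u² dx = 25/12, so ||u||_L² = 5*sqrt(3)/6.
∫_0^3/2 (u')² dx = 25*π^2/3, so ||u'||_L² = 5*sqrt(3)*π/3.
Ratio ||u||_L² / ||u'||_L² = 1/(2*π).
Sharp Poincaré constant on H^1_0(0, 3/2) is C_P = L/π = 3/(2*π), achieved by sin(2*π/3·x).
This is the k = 3 harmonic; the ratio L/(kπ) is strictly less than C_P = L/π, consistent with the sharp inequality ||u||_L² ≤ C_P ||u'||_L².


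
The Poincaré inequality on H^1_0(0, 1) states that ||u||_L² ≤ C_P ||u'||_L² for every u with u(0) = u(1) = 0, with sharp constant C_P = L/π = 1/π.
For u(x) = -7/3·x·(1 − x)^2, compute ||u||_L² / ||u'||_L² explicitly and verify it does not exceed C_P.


||u||_L² / ||u'||_L² = sqrt(14)/14 < C_P = 1/π.

u(x) = -7/3·x·(1 − x)^2, so u'(x) = -7*x^2 + 28*x/3 - 7/3.
u(x) = -7/3·x·(1 − x)^2 vanishes at x = 0 and x = 1, so u ∈ H^1_0(0, 1). Differentiate via the product rule and integrate the resulting polynomials term by term.
  ∫_0^1 u² dx = ∫_0^1 (49*x^6/9 - 196*x^5/9 + 98*x^4/3 - 196*x^3/9 + 49*x^2/9) dx. Term by term:
    ∫_0^1 49*x^6/9 dx = 7/9;  ∫_0^1 -196*x^5/9 dx = -98/27;  ∫_0^1 98*x^4/3 dx = 98/15;
    ∫_0^1 -196*x^3/9 dx = -49/9;  ∫_0^1 49*x^2/9 dx = 49/27.
  Sum: 7/9 − 98/27 + 98/15 − 49/9 + 49/27 = 7/135.
  ∫_0^1 (u')² dx = ∫_0^1 (49*x^4 - 392*x^3/3 + 1078*x^2/9 - 392*x/9 + 49/9) dx. Term by term:
    ∫_0^1 49*x^4 dx = 49/5;  ∫_0^1 -392*x^3/3 dx = -98/3;  ∫_0^1 1078*x^2/9 dx = 1078/27;
    ∫_0^1 -392*x/9 dx = -196/9;  ∫_0^1 49/9 dx = 49/9.
  Sum: 49/5 − 98/3 + 1078/27 − 196/9 + 49/9 = 98/135.
∫_0^1 u² dx = 7/135, so ||u||_L² = sqrt(105)/45.
∫_0^1 (u')² dx = 98/135, so ||u'||_L² = 7*sqrt(30)/45.
Ratio ||u||_L² / ||u'||_L² = sqrt(14)/14.
Sharp Poincaré constant on H^1_0(0, 1) is C_P = L/π = 1/π, achieved by sin(π·x).
A polynomial bump cannot attain the sharp Poincaré constant (only the first sine eigenfunction does), so the ratio is strictly less than C_P, consistent with ||u||_L² ≤ C_P ||u'||_L².


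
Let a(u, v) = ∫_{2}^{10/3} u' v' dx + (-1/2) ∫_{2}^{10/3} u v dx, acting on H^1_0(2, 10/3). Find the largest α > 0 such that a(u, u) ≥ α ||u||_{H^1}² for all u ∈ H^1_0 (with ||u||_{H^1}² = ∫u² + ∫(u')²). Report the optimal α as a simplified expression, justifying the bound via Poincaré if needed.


α = (-8 + 9*π^2)/(16 + 9*π^2)

Coercivity of a(·,·) on H^1_0(2, 10/3) means a(u, u) ≥ α ||u||_{H^1}² for every u ∈ H^1_0.
The interval has length L = 4/3, and Poincaré/coercivity depend only on L. Here a(u, u) = ∫(u')² + (-1/2)·∫u².
Here c = -1/2 < 0 with |c| < (π/L)² = 9*π^2/16, so coercivity still holds. The condition a(u,u) ≥ α||u||_{H^1}² reads (1−α)∫(u')² ≥ (α−c)∫u². Any admissible α is ≤ 1 (rapidly oscillating u have ∫u²/∫(u')² → 0), and α = 1 would force 0 ≥ (1−c)∫u², impossible since c < 1; so 1−α > 0. By the sharp Poincaré inequality on H^1_0 of an interval of length L, ∫(u')² ≥ (π/L)²∫u² with equality for the first sine mode sin(π(x−x₀)/L) (x₀ the left endpoint), so the inequality holds for all u iff (1−α)(π/L)² ≥ α − c, i.e. α ≤ ((π/L)² + c)/((π/L)² + 1) = (1 + c(L/π)²)/(1 + (L/π)²). (Direct route, valid since c ≤ 0: Poincaré gives c∫u² ≥ c(L/π)²∫(u')², so a(u,u) ≥ (1 + c(L/π)²)∫(u')², while ||u||_{H^1}² ≤ (1 + (L/π)²)∫(u')²; dividing yields the same α.) With (π/L)² = 9*π^2/16 and c = -1/2, the largest admissible constant is α = ((π/L)² + c)/((π/L)² + 1).
Simplifying, α = (-8 + 9*π^2)/(16 + 9*π^2).
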